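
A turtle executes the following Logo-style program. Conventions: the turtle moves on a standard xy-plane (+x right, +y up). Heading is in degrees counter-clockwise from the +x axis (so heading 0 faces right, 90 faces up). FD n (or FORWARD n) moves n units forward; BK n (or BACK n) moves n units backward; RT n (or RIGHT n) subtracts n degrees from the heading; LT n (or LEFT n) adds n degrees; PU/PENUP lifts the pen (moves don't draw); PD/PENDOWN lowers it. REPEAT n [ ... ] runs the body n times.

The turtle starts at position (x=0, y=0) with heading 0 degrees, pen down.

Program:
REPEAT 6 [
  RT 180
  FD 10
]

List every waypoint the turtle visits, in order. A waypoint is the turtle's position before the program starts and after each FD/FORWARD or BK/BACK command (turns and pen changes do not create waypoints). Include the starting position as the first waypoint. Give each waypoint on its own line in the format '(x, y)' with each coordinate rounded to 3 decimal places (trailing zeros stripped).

Executing turtle program step by step:
Start: pos=(0,0), heading=0, pen down
REPEAT 6 [
  -- iteration 1/6 --
  RT 180: heading 0 -> 180
  FD 10: (0,0) -> (-10,0) [heading=180, draw]
  -- iteration 2/6 --
  RT 180: heading 180 -> 0
  FD 10: (-10,0) -> (0,0) [heading=0, draw]
  -- iteration 3/6 --
  RT 180: heading 0 -> 180
  FD 10: (0,0) -> (-10,0) [heading=180, draw]
  -- iteration 4/6 --
  RT 180: heading 180 -> 0
  FD 10: (-10,0) -> (0,0) [heading=0, draw]
  -- iteration 5/6 --
  RT 180: heading 0 -> 180
  FD 10: (0,0) -> (-10,0) [heading=180, draw]
  -- iteration 6/6 --
  RT 180: heading 180 -> 0
  FD 10: (-10,0) -> (0,0) [heading=0, draw]
]
Final: pos=(0,0), heading=0, 6 segment(s) drawn
Waypoints (7 total):
(0, 0)
(-10, 0)
(0, 0)
(-10, 0)
(0, 0)
(-10, 0)
(0, 0)

Answer: (0, 0)
(-10, 0)
(0, 0)
(-10, 0)
(0, 0)
(-10, 0)
(0, 0)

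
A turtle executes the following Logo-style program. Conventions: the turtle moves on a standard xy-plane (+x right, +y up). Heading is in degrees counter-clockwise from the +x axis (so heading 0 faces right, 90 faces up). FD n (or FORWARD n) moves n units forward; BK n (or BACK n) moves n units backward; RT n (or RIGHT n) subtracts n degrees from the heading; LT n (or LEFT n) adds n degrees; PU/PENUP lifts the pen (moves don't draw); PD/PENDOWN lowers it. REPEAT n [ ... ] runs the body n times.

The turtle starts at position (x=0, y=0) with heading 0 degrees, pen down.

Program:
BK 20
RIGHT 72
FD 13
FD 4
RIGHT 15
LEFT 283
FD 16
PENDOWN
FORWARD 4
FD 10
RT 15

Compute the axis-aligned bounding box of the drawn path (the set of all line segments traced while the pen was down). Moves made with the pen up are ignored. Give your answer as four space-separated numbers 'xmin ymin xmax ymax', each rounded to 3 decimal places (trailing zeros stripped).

Executing turtle program step by step:
Start: pos=(0,0), heading=0, pen down
BK 20: (0,0) -> (-20,0) [heading=0, draw]
RT 72: heading 0 -> 288
FD 13: (-20,0) -> (-15.983,-12.364) [heading=288, draw]
FD 4: (-15.983,-12.364) -> (-14.747,-16.168) [heading=288, draw]
RT 15: heading 288 -> 273
LT 283: heading 273 -> 196
FD 16: (-14.747,-16.168) -> (-30.127,-20.578) [heading=196, draw]
PD: pen down
FD 4: (-30.127,-20.578) -> (-33.972,-21.681) [heading=196, draw]
FD 10: (-33.972,-21.681) -> (-43.585,-24.437) [heading=196, draw]
RT 15: heading 196 -> 181
Final: pos=(-43.585,-24.437), heading=181, 6 segment(s) drawn

Segment endpoints: x in {-43.585, -33.972, -30.127, -20, -15.983, -14.747, 0}, y in {-24.437, -21.681, -20.578, -16.168, -12.364, 0}
xmin=-43.585, ymin=-24.437, xmax=0, ymax=0

Answer: -43.585 -24.437 0 0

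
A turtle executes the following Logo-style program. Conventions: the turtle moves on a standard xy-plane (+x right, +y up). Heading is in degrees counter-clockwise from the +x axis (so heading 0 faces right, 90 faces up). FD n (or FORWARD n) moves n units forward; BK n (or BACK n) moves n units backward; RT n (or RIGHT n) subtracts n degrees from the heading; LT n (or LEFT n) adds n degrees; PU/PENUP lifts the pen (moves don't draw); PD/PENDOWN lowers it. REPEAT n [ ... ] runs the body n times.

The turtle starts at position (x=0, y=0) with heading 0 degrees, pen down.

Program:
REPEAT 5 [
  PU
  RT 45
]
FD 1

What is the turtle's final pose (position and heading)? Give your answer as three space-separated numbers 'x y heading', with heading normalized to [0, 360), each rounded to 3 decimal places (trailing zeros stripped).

Answer: -0.707 0.707 135

Derivation:
Executing turtle program step by step:
Start: pos=(0,0), heading=0, pen down
REPEAT 5 [
  -- iteration 1/5 --
  PU: pen up
  RT 45: heading 0 -> 315
  -- iteration 2/5 --
  PU: pen up
  RT 45: heading 315 -> 270
  -- iteration 3/5 --
  PU: pen up
  RT 45: heading 270 -> 225
  -- iteration 4/5 --
  PU: pen up
  RT 45: heading 225 -> 180
  -- iteration 5/5 --
  PU: pen up
  RT 45: heading 180 -> 135
]
FD 1: (0,0) -> (-0.707,0.707) [heading=135, move]
Final: pos=(-0.707,0.707), heading=135, 0 segment(s) drawn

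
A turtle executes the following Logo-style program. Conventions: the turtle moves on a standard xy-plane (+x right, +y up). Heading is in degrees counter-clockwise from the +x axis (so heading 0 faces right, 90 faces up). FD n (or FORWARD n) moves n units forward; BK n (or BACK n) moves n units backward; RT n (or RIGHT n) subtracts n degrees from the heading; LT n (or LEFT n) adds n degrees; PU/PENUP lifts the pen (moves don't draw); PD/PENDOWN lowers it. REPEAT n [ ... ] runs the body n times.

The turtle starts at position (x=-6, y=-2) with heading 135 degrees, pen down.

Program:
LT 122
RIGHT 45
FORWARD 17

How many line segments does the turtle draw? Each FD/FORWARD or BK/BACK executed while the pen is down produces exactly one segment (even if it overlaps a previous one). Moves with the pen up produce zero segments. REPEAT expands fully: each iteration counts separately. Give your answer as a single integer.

Executing turtle program step by step:
Start: pos=(-6,-2), heading=135, pen down
LT 122: heading 135 -> 257
RT 45: heading 257 -> 212
FD 17: (-6,-2) -> (-20.417,-11.009) [heading=212, draw]
Final: pos=(-20.417,-11.009), heading=212, 1 segment(s) drawn
Segments drawn: 1

Answer: 1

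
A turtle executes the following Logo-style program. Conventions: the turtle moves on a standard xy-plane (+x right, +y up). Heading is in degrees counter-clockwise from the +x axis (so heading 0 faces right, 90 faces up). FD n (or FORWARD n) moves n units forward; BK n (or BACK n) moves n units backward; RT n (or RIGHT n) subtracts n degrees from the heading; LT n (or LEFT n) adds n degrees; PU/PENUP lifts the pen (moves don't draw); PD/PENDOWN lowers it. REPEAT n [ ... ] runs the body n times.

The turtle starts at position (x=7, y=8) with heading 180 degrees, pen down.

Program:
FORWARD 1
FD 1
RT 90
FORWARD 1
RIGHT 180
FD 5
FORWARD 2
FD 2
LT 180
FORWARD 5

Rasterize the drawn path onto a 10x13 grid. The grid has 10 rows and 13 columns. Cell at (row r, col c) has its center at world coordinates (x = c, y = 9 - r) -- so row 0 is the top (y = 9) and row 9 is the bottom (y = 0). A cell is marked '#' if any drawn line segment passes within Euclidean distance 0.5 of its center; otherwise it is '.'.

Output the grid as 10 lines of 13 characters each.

Answer: .....#.......
.....###.....
.....#.......
.....#.......
.....#.......
.....#.......
.....#.......
.....#.......
.....#.......
.....#.......

Derivation:
Segment 0: (7,8) -> (6,8)
Segment 1: (6,8) -> (5,8)
Segment 2: (5,8) -> (5,9)
Segment 3: (5,9) -> (5,4)
Segment 4: (5,4) -> (5,2)
Segment 5: (5,2) -> (5,0)
Segment 6: (5,0) -> (5,5)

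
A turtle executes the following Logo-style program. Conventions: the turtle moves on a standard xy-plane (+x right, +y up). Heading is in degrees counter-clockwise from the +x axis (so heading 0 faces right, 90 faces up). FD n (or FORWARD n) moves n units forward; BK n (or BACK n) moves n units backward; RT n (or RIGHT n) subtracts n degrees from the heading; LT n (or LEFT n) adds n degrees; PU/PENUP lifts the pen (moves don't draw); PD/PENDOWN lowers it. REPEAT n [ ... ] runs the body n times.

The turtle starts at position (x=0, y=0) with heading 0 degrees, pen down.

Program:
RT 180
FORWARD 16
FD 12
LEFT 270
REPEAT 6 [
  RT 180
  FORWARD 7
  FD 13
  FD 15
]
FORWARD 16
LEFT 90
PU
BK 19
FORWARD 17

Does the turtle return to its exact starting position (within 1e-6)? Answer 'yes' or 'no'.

Answer: no

Derivation:
Executing turtle program step by step:
Start: pos=(0,0), heading=0, pen down
RT 180: heading 0 -> 180
FD 16: (0,0) -> (-16,0) [heading=180, draw]
FD 12: (-16,0) -> (-28,0) [heading=180, draw]
LT 270: heading 180 -> 90
REPEAT 6 [
  -- iteration 1/6 --
  RT 180: heading 90 -> 270
  FD 7: (-28,0) -> (-28,-7) [heading=270, draw]
  FD 13: (-28,-7) -> (-28,-20) [heading=270, draw]
  FD 15: (-28,-20) -> (-28,-35) [heading=270, draw]
  -- iteration 2/6 --
  RT 180: heading 270 -> 90
  FD 7: (-28,-35) -> (-28,-28) [heading=90, draw]
  FD 13: (-28,-28) -> (-28,-15) [heading=90, draw]
  FD 15: (-28,-15) -> (-28,0) [heading=90, draw]
  -- iteration 3/6 --
  RT 180: heading 90 -> 270
  FD 7: (-28,0) -> (-28,-7) [heading=270, draw]
  FD 13: (-28,-7) -> (-28,-20) [heading=270, draw]
  FD 15: (-28,-20) -> (-28,-35) [heading=270, draw]
  -- iteration 4/6 --
  RT 180: heading 270 -> 90
  FD 7: (-28,-35) -> (-28,-28) [heading=90, draw]
  FD 13: (-28,-28) -> (-28,-15) [heading=90, draw]
  FD 15: (-28,-15) -> (-28,0) [heading=90, draw]
  -- iteration 5/6 --
  RT 180: heading 90 -> 270
  FD 7: (-28,0) -> (-28,-7) [heading=270, draw]
  FD 13: (-28,-7) -> (-28,-20) [heading=270, draw]
  FD 15: (-28,-20) -> (-28,-35) [heading=270, draw]
  -- iteration 6/6 --
  RT 180: heading 270 -> 90
  FD 7: (-28,-35) -> (-28,-28) [heading=90, draw]
  FD 13: (-28,-28) -> (-28,-15) [heading=90, draw]
  FD 15: (-28,-15) -> (-28,0) [heading=90, draw]
]
FD 16: (-28,0) -> (-28,16) [heading=90, draw]
LT 90: heading 90 -> 180
PU: pen up
BK 19: (-28,16) -> (-9,16) [heading=180, move]
FD 17: (-9,16) -> (-26,16) [heading=180, move]
Final: pos=(-26,16), heading=180, 21 segment(s) drawn

Start position: (0, 0)
Final position: (-26, 16)
Distance = 30.529; >= 1e-6 -> NOT closed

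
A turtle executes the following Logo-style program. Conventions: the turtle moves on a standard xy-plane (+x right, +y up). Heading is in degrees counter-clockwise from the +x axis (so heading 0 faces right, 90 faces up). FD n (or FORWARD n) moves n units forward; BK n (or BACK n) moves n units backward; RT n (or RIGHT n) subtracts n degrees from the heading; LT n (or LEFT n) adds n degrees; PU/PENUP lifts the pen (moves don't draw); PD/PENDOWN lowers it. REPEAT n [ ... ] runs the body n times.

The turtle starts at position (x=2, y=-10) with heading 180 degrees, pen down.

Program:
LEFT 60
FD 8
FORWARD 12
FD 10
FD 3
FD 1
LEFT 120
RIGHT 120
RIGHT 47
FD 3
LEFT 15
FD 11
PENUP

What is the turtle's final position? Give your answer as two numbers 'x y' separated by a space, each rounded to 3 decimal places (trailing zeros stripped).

Answer: -27.636 -45.284

Derivation:
Executing turtle program step by step:
Start: pos=(2,-10), heading=180, pen down
LT 60: heading 180 -> 240
FD 8: (2,-10) -> (-2,-16.928) [heading=240, draw]
FD 12: (-2,-16.928) -> (-8,-27.321) [heading=240, draw]
FD 10: (-8,-27.321) -> (-13,-35.981) [heading=240, draw]
FD 3: (-13,-35.981) -> (-14.5,-38.579) [heading=240, draw]
FD 1: (-14.5,-38.579) -> (-15,-39.445) [heading=240, draw]
LT 120: heading 240 -> 0
RT 120: heading 0 -> 240
RT 47: heading 240 -> 193
FD 3: (-15,-39.445) -> (-17.923,-40.12) [heading=193, draw]
LT 15: heading 193 -> 208
FD 11: (-17.923,-40.12) -> (-27.636,-45.284) [heading=208, draw]
PU: pen up
Final: pos=(-27.636,-45.284), heading=208, 7 segment(s) drawn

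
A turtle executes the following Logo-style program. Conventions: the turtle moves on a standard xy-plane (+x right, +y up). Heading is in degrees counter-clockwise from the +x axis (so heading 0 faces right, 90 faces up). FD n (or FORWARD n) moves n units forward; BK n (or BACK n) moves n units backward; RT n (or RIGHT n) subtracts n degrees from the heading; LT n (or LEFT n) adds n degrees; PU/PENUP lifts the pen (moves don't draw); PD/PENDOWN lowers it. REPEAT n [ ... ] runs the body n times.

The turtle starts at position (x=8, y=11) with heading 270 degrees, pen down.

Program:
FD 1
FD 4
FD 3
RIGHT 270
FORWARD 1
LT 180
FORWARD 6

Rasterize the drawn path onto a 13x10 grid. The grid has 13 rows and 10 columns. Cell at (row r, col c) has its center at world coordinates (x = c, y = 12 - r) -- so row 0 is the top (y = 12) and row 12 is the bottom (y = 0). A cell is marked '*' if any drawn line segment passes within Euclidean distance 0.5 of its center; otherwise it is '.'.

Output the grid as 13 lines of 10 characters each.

Segment 0: (8,11) -> (8,10)
Segment 1: (8,10) -> (8,6)
Segment 2: (8,6) -> (8,3)
Segment 3: (8,3) -> (9,3)
Segment 4: (9,3) -> (3,3)

Answer: ..........
........*.
........*.
........*.
........*.
........*.
........*.
........*.
........*.
...*******
..........
..........
..........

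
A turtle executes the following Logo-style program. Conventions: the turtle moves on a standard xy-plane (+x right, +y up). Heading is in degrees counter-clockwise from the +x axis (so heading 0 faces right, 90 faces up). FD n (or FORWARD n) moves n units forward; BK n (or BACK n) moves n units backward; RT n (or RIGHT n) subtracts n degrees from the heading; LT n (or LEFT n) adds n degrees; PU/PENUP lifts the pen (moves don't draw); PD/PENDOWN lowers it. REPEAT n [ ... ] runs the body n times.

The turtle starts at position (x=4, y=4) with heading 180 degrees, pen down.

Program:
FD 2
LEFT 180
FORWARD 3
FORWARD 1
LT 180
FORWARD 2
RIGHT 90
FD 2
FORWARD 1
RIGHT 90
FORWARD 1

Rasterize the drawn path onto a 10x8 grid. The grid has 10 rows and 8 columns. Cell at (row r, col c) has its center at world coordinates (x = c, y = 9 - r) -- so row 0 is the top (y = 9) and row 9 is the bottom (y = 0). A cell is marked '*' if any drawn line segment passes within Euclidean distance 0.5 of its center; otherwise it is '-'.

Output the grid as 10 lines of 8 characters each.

Answer: --------
--------
----**--
----*---
----*---
--*****-
--------
--------
--------
--------

Derivation:
Segment 0: (4,4) -> (2,4)
Segment 1: (2,4) -> (5,4)
Segment 2: (5,4) -> (6,4)
Segment 3: (6,4) -> (4,4)
Segment 4: (4,4) -> (4,6)
Segment 5: (4,6) -> (4,7)
Segment 6: (4,7) -> (5,7)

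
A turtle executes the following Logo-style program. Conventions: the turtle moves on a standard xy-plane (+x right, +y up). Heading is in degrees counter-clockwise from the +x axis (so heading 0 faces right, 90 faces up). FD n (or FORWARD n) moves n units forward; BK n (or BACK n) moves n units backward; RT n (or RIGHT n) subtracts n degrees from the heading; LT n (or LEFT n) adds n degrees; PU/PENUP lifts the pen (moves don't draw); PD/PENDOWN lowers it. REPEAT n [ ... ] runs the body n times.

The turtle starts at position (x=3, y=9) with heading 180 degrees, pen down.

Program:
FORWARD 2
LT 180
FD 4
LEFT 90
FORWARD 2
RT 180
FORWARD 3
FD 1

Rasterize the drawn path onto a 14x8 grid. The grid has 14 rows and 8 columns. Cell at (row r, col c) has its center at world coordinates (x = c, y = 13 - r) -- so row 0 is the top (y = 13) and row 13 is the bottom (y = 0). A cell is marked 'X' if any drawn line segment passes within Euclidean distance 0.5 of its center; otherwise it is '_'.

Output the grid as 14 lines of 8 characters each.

Answer: ________
________
_____X__
_____X__
_XXXXX__
_____X__
_____X__
________
________
________
________
________
________
________

Derivation:
Segment 0: (3,9) -> (1,9)
Segment 1: (1,9) -> (5,9)
Segment 2: (5,9) -> (5,11)
Segment 3: (5,11) -> (5,8)
Segment 4: (5,8) -> (5,7)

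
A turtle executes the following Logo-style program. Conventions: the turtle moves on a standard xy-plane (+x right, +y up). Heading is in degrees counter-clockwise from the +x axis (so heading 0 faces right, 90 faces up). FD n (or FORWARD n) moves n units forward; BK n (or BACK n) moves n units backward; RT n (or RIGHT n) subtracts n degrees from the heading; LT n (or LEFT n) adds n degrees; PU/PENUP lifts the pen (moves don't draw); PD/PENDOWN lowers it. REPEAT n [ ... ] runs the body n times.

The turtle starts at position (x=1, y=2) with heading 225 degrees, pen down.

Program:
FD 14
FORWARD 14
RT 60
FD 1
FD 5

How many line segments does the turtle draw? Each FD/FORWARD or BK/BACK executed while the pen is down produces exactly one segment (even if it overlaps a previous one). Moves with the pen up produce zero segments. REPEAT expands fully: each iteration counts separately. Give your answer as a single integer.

Executing turtle program step by step:
Start: pos=(1,2), heading=225, pen down
FD 14: (1,2) -> (-8.899,-7.899) [heading=225, draw]
FD 14: (-8.899,-7.899) -> (-18.799,-17.799) [heading=225, draw]
RT 60: heading 225 -> 165
FD 1: (-18.799,-17.799) -> (-19.765,-17.54) [heading=165, draw]
FD 5: (-19.765,-17.54) -> (-24.595,-16.246) [heading=165, draw]
Final: pos=(-24.595,-16.246), heading=165, 4 segment(s) drawn
Segments drawn: 4

Answer: 4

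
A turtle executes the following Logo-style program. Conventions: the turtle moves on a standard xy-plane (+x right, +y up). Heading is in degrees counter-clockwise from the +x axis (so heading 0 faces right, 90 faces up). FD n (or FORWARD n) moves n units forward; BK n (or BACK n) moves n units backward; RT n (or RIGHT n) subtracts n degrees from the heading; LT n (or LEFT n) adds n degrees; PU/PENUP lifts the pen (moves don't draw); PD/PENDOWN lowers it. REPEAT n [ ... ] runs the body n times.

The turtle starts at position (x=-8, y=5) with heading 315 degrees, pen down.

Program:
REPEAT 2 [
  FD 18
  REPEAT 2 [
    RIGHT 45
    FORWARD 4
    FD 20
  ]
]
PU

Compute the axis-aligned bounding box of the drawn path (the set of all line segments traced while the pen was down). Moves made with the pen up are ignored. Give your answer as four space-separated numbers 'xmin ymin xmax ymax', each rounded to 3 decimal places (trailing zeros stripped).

Answer: -65.941 -61.426 4.728 5

Derivation:
Executing turtle program step by step:
Start: pos=(-8,5), heading=315, pen down
REPEAT 2 [
  -- iteration 1/2 --
  FD 18: (-8,5) -> (4.728,-7.728) [heading=315, draw]
  REPEAT 2 [
    -- iteration 1/2 --
    RT 45: heading 315 -> 270
    FD 4: (4.728,-7.728) -> (4.728,-11.728) [heading=270, draw]
    FD 20: (4.728,-11.728) -> (4.728,-31.728) [heading=270, draw]
    -- iteration 2/2 --
    RT 45: heading 270 -> 225
    FD 4: (4.728,-31.728) -> (1.899,-34.556) [heading=225, draw]
    FD 20: (1.899,-34.556) -> (-12.243,-48.698) [heading=225, draw]
  ]
  -- iteration 2/2 --
  FD 18: (-12.243,-48.698) -> (-24.971,-61.426) [heading=225, draw]
  REPEAT 2 [
    -- iteration 1/2 --
    RT 45: heading 225 -> 180
    FD 4: (-24.971,-61.426) -> (-28.971,-61.426) [heading=180, draw]
    FD 20: (-28.971,-61.426) -> (-48.971,-61.426) [heading=180, draw]
    -- iteration 2/2 --
    RT 45: heading 180 -> 135
    FD 4: (-48.971,-61.426) -> (-51.799,-58.598) [heading=135, draw]
    FD 20: (-51.799,-58.598) -> (-65.941,-44.456) [heading=135, draw]
  ]
]
PU: pen up
Final: pos=(-65.941,-44.456), heading=135, 10 segment(s) drawn

Segment endpoints: x in {-65.941, -51.799, -48.971, -28.971, -24.971, -12.243, -8, 1.899, 4.728, 4.728, 4.728}, y in {-61.426, -58.598, -48.698, -44.456, -34.556, -31.728, -11.728, -7.728, 5}
xmin=-65.941, ymin=-61.426, xmax=4.728, ymax=5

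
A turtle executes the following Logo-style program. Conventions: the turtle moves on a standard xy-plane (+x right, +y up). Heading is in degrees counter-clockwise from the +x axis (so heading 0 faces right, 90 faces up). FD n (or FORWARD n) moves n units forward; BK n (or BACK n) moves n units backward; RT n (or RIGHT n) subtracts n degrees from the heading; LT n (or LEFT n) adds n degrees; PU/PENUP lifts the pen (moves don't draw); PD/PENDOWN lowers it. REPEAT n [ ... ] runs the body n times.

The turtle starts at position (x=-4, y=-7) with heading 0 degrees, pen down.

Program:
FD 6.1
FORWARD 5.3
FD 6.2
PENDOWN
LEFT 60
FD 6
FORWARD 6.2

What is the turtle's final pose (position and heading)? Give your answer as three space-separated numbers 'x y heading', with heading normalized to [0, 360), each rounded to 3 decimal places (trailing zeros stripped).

Answer: 19.7 3.566 60

Derivation:
Executing turtle program step by step:
Start: pos=(-4,-7), heading=0, pen down
FD 6.1: (-4,-7) -> (2.1,-7) [heading=0, draw]
FD 5.3: (2.1,-7) -> (7.4,-7) [heading=0, draw]
FD 6.2: (7.4,-7) -> (13.6,-7) [heading=0, draw]
PD: pen down
LT 60: heading 0 -> 60
FD 6: (13.6,-7) -> (16.6,-1.804) [heading=60, draw]
FD 6.2: (16.6,-1.804) -> (19.7,3.566) [heading=60, draw]
Final: pos=(19.7,3.566), heading=60, 5 segment(s) drawn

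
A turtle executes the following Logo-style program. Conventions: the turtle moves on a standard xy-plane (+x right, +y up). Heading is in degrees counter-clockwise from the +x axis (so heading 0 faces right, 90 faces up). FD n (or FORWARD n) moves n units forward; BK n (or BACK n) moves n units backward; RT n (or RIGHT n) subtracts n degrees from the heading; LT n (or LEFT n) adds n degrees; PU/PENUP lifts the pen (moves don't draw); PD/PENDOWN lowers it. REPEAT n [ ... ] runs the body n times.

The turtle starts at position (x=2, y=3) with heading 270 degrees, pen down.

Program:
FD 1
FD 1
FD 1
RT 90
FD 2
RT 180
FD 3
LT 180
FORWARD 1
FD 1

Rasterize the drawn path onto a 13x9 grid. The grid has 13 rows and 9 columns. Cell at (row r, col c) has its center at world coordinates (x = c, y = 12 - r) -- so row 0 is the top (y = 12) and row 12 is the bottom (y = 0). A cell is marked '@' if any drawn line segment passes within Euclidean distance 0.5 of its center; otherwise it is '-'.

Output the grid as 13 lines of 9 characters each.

Answer: ---------
---------
---------
---------
---------
---------
---------
---------
---------
--@------
--@------
--@------
@@@@-----

Derivation:
Segment 0: (2,3) -> (2,2)
Segment 1: (2,2) -> (2,1)
Segment 2: (2,1) -> (2,0)
Segment 3: (2,0) -> (-0,0)
Segment 4: (-0,0) -> (3,0)
Segment 5: (3,0) -> (2,0)
Segment 6: (2,0) -> (1,0)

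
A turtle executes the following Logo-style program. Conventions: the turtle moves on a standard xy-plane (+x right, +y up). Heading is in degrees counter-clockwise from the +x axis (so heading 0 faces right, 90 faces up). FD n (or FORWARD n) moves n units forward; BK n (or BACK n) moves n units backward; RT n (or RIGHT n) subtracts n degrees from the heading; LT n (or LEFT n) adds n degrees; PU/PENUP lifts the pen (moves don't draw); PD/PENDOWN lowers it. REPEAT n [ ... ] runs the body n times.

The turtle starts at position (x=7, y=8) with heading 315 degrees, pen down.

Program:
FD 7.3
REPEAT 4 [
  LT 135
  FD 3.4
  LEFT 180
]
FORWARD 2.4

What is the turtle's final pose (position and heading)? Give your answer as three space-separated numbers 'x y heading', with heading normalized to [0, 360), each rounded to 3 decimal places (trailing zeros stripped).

Answer: 18.673 7.935 135

Derivation:
Executing turtle program step by step:
Start: pos=(7,8), heading=315, pen down
FD 7.3: (7,8) -> (12.162,2.838) [heading=315, draw]
REPEAT 4 [
  -- iteration 1/4 --
  LT 135: heading 315 -> 90
  FD 3.4: (12.162,2.838) -> (12.162,6.238) [heading=90, draw]
  LT 180: heading 90 -> 270
  -- iteration 2/4 --
  LT 135: heading 270 -> 45
  FD 3.4: (12.162,6.238) -> (14.566,8.642) [heading=45, draw]
  LT 180: heading 45 -> 225
  -- iteration 3/4 --
  LT 135: heading 225 -> 0
  FD 3.4: (14.566,8.642) -> (17.966,8.642) [heading=0, draw]
  LT 180: heading 0 -> 180
  -- iteration 4/4 --
  LT 135: heading 180 -> 315
  FD 3.4: (17.966,8.642) -> (20.37,6.238) [heading=315, draw]
  LT 180: heading 315 -> 135
]
FD 2.4: (20.37,6.238) -> (18.673,7.935) [heading=135, draw]
Final: pos=(18.673,7.935), heading=135, 6 segment(s) drawn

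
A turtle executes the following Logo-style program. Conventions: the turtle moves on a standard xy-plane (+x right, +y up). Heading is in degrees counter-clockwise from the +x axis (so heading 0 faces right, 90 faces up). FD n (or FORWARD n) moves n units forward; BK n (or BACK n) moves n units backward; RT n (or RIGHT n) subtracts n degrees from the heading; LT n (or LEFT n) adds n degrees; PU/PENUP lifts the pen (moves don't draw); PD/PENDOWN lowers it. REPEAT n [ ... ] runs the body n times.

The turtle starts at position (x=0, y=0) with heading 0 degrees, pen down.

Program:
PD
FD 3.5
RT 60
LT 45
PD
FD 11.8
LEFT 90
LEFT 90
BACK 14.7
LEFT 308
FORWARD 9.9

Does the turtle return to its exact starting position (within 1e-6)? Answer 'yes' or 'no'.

Executing turtle program step by step:
Start: pos=(0,0), heading=0, pen down
PD: pen down
FD 3.5: (0,0) -> (3.5,0) [heading=0, draw]
RT 60: heading 0 -> 300
LT 45: heading 300 -> 345
PD: pen down
FD 11.8: (3.5,0) -> (14.898,-3.054) [heading=345, draw]
LT 90: heading 345 -> 75
LT 90: heading 75 -> 165
BK 14.7: (14.898,-3.054) -> (29.097,-6.859) [heading=165, draw]
LT 308: heading 165 -> 113
FD 9.9: (29.097,-6.859) -> (25.229,2.254) [heading=113, draw]
Final: pos=(25.229,2.254), heading=113, 4 segment(s) drawn

Start position: (0, 0)
Final position: (25.229, 2.254)
Distance = 25.329; >= 1e-6 -> NOT closed

Answer: no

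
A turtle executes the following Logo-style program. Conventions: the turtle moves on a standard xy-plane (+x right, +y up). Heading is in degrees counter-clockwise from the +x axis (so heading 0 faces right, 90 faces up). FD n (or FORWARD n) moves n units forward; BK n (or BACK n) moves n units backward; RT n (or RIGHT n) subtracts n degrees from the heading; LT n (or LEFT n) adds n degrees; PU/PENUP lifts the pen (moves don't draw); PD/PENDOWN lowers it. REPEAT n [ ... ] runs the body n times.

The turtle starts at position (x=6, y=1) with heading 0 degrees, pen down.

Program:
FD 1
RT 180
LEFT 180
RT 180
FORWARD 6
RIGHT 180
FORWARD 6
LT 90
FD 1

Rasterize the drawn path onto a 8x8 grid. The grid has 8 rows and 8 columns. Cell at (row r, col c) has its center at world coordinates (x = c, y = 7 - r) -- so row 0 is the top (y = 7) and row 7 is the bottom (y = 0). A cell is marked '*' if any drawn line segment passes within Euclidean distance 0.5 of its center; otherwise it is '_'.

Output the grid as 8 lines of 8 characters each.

Segment 0: (6,1) -> (7,1)
Segment 1: (7,1) -> (1,1)
Segment 2: (1,1) -> (7,1)
Segment 3: (7,1) -> (7,2)

Answer: ________
________
________
________
________
_______*
_*******
________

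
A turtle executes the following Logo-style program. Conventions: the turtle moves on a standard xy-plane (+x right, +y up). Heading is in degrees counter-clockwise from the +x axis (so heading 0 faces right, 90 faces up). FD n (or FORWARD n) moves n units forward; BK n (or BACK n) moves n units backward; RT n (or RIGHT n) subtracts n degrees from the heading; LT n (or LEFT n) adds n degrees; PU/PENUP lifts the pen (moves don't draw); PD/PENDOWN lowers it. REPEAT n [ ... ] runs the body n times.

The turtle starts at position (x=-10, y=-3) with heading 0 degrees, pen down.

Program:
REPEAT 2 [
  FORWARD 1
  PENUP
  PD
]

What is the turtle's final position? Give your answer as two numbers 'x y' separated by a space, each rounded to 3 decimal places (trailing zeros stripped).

Answer: -8 -3

Derivation:
Executing turtle program step by step:
Start: pos=(-10,-3), heading=0, pen down
REPEAT 2 [
  -- iteration 1/2 --
  FD 1: (-10,-3) -> (-9,-3) [heading=0, draw]
  PU: pen up
  PD: pen down
  -- iteration 2/2 --
  FD 1: (-9,-3) -> (-8,-3) [heading=0, draw]
  PU: pen up
  PD: pen down
]
Final: pos=(-8,-3), heading=0, 2 segment(s) drawn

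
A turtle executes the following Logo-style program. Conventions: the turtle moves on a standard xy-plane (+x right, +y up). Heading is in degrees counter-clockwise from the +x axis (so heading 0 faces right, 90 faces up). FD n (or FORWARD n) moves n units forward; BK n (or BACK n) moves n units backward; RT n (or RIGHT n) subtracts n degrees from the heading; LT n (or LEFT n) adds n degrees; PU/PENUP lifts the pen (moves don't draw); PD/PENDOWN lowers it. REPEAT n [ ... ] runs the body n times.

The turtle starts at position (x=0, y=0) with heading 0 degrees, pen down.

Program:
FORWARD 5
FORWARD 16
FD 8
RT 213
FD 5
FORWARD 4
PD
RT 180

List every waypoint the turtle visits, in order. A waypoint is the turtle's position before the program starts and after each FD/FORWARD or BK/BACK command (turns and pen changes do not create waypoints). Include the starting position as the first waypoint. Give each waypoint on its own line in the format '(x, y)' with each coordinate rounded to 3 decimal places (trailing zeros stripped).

Answer: (0, 0)
(5, 0)
(21, 0)
(29, 0)
(24.807, 2.723)
(21.452, 4.902)

Derivation:
Executing turtle program step by step:
Start: pos=(0,0), heading=0, pen down
FD 5: (0,0) -> (5,0) [heading=0, draw]
FD 16: (5,0) -> (21,0) [heading=0, draw]
FD 8: (21,0) -> (29,0) [heading=0, draw]
RT 213: heading 0 -> 147
FD 5: (29,0) -> (24.807,2.723) [heading=147, draw]
FD 4: (24.807,2.723) -> (21.452,4.902) [heading=147, draw]
PD: pen down
RT 180: heading 147 -> 327
Final: pos=(21.452,4.902), heading=327, 5 segment(s) drawn
Waypoints (6 total):
(0, 0)
(5, 0)
(21, 0)
(29, 0)
(24.807, 2.723)
(21.452, 4.902)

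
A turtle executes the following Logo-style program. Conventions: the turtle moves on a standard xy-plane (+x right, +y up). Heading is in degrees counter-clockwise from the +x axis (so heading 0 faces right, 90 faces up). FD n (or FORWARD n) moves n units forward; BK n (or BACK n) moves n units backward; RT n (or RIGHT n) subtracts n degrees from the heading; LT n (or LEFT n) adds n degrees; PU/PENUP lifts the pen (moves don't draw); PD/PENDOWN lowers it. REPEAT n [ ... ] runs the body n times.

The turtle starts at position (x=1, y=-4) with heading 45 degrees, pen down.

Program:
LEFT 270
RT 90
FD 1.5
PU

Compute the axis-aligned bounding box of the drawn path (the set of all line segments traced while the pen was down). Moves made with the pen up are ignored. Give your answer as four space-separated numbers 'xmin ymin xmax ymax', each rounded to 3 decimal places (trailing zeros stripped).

Executing turtle program step by step:
Start: pos=(1,-4), heading=45, pen down
LT 270: heading 45 -> 315
RT 90: heading 315 -> 225
FD 1.5: (1,-4) -> (-0.061,-5.061) [heading=225, draw]
PU: pen up
Final: pos=(-0.061,-5.061), heading=225, 1 segment(s) drawn

Segment endpoints: x in {-0.061, 1}, y in {-5.061, -4}
xmin=-0.061, ymin=-5.061, xmax=1, ymax=-4

Answer: -0.061 -5.061 1 -4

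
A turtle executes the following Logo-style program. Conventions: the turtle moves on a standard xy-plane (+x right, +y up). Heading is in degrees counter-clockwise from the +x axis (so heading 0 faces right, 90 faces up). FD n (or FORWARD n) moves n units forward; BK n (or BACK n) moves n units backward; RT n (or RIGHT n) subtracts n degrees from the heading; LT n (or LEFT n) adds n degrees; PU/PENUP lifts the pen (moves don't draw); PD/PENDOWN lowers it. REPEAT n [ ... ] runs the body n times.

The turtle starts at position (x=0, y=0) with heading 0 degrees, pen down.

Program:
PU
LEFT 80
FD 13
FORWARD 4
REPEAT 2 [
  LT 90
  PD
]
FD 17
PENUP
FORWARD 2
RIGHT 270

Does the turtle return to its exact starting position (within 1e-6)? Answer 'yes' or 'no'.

Answer: no

Derivation:
Executing turtle program step by step:
Start: pos=(0,0), heading=0, pen down
PU: pen up
LT 80: heading 0 -> 80
FD 13: (0,0) -> (2.257,12.803) [heading=80, move]
FD 4: (2.257,12.803) -> (2.952,16.742) [heading=80, move]
REPEAT 2 [
  -- iteration 1/2 --
  LT 90: heading 80 -> 170
  PD: pen down
  -- iteration 2/2 --
  LT 90: heading 170 -> 260
  PD: pen down
]
FD 17: (2.952,16.742) -> (0,0) [heading=260, draw]
PU: pen up
FD 2: (0,0) -> (-0.347,-1.97) [heading=260, move]
RT 270: heading 260 -> 350
Final: pos=(-0.347,-1.97), heading=350, 1 segment(s) drawn

Start position: (0, 0)
Final position: (-0.347, -1.97)
Distance = 2; >= 1e-6 -> NOT closed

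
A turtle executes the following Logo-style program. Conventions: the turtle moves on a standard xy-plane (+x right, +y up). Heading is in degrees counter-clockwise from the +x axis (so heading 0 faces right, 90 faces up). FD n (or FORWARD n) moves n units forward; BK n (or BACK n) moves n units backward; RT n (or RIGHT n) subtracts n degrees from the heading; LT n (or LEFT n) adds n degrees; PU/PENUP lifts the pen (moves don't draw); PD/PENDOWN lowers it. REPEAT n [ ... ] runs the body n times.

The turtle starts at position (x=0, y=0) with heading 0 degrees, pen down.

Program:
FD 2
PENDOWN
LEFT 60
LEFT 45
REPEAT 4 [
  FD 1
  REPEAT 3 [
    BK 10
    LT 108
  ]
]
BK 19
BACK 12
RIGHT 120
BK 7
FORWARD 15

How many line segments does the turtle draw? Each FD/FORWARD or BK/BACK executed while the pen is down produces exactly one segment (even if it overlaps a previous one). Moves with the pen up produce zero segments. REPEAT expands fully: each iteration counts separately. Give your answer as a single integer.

Answer: 21

Derivation:
Executing turtle program step by step:
Start: pos=(0,0), heading=0, pen down
FD 2: (0,0) -> (2,0) [heading=0, draw]
PD: pen down
LT 60: heading 0 -> 60
LT 45: heading 60 -> 105
REPEAT 4 [
  -- iteration 1/4 --
  FD 1: (2,0) -> (1.741,0.966) [heading=105, draw]
  REPEAT 3 [
    -- iteration 1/3 --
    BK 10: (1.741,0.966) -> (4.329,-8.693) [heading=105, draw]
    LT 108: heading 105 -> 213
    -- iteration 2/3 --
    BK 10: (4.329,-8.693) -> (12.716,-3.247) [heading=213, draw]
    LT 108: heading 213 -> 321
    -- iteration 3/3 --
    BK 10: (12.716,-3.247) -> (4.945,3.046) [heading=321, draw]
    LT 108: heading 321 -> 69
  ]
  -- iteration 2/4 --
  FD 1: (4.945,3.046) -> (5.303,3.98) [heading=69, draw]
  REPEAT 3 [
    -- iteration 1/3 --
    BK 10: (5.303,3.98) -> (1.719,-5.356) [heading=69, draw]
    LT 108: heading 69 -> 177
    -- iteration 2/3 --
    BK 10: (1.719,-5.356) -> (11.706,-5.879) [heading=177, draw]
    LT 108: heading 177 -> 285
    -- iteration 3/3 --
    BK 10: (11.706,-5.879) -> (9.117,3.78) [heading=285, draw]
    LT 108: heading 285 -> 33
  ]
  -- iteration 3/4 --
  FD 1: (9.117,3.78) -> (9.956,4.325) [heading=33, draw]
  REPEAT 3 [
    -- iteration 1/3 --
    BK 10: (9.956,4.325) -> (1.569,-1.122) [heading=33, draw]
    LT 108: heading 33 -> 141
    -- iteration 2/3 --
    BK 10: (1.569,-1.122) -> (9.341,-7.415) [heading=141, draw]
    LT 108: heading 141 -> 249
    -- iteration 3/3 --
    BK 10: (9.341,-7.415) -> (12.925,1.921) [heading=249, draw]
    LT 108: heading 249 -> 357
  ]
  -- iteration 4/4 --
  FD 1: (12.925,1.921) -> (13.923,1.868) [heading=357, draw]
  REPEAT 3 [
    -- iteration 1/3 --
    BK 10: (13.923,1.868) -> (3.937,2.392) [heading=357, draw]
    LT 108: heading 357 -> 105
    -- iteration 2/3 --
    BK 10: (3.937,2.392) -> (6.525,-7.267) [heading=105, draw]
    LT 108: heading 105 -> 213
    -- iteration 3/3 --
    BK 10: (6.525,-7.267) -> (14.912,-1.821) [heading=213, draw]
    LT 108: heading 213 -> 321
  ]
]
BK 19: (14.912,-1.821) -> (0.146,10.136) [heading=321, draw]
BK 12: (0.146,10.136) -> (-9.18,17.688) [heading=321, draw]
RT 120: heading 321 -> 201
BK 7: (-9.18,17.688) -> (-2.645,20.196) [heading=201, draw]
FD 15: (-2.645,20.196) -> (-16.648,14.821) [heading=201, draw]
Final: pos=(-16.648,14.821), heading=201, 21 segment(s) drawn
Segments drawn: 21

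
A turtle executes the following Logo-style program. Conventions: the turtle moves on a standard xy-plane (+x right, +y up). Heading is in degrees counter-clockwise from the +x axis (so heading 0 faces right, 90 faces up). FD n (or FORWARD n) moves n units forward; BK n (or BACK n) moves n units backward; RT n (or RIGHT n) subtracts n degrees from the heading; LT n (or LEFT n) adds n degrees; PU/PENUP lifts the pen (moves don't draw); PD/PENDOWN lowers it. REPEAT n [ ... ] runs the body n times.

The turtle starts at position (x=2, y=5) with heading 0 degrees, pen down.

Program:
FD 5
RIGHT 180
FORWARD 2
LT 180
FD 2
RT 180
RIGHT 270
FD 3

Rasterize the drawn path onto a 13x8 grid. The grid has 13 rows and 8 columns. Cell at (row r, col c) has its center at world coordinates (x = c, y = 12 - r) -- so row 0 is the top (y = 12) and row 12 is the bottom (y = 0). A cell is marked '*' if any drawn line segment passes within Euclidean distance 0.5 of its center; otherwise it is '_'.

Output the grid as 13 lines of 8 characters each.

Segment 0: (2,5) -> (7,5)
Segment 1: (7,5) -> (5,5)
Segment 2: (5,5) -> (7,5)
Segment 3: (7,5) -> (7,2)

Answer: ________
________
________
________
________
________
________
__******
_______*
_______*
_______*
________
________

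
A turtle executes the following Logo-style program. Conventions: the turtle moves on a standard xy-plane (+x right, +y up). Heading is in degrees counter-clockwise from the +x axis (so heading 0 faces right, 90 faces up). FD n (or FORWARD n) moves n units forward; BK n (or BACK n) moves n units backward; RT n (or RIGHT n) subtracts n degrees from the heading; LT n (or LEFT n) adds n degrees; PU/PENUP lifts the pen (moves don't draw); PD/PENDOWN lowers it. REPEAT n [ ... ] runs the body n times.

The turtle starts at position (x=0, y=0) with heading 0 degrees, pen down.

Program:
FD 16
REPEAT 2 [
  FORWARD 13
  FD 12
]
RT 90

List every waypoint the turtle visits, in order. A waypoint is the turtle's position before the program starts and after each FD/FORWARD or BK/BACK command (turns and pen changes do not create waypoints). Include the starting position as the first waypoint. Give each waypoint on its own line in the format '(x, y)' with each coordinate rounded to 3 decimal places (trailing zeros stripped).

Executing turtle program step by step:
Start: pos=(0,0), heading=0, pen down
FD 16: (0,0) -> (16,0) [heading=0, draw]
REPEAT 2 [
  -- iteration 1/2 --
  FD 13: (16,0) -> (29,0) [heading=0, draw]
  FD 12: (29,0) -> (41,0) [heading=0, draw]
  -- iteration 2/2 --
  FD 13: (41,0) -> (54,0) [heading=0, draw]
  FD 12: (54,0) -> (66,0) [heading=0, draw]
]
RT 90: heading 0 -> 270
Final: pos=(66,0), heading=270, 5 segment(s) drawn
Waypoints (6 total):
(0, 0)
(16, 0)
(29, 0)
(41, 0)
(54, 0)
(66, 0)

Answer: (0, 0)
(16, 0)
(29, 0)
(41, 0)
(54, 0)
(66, 0)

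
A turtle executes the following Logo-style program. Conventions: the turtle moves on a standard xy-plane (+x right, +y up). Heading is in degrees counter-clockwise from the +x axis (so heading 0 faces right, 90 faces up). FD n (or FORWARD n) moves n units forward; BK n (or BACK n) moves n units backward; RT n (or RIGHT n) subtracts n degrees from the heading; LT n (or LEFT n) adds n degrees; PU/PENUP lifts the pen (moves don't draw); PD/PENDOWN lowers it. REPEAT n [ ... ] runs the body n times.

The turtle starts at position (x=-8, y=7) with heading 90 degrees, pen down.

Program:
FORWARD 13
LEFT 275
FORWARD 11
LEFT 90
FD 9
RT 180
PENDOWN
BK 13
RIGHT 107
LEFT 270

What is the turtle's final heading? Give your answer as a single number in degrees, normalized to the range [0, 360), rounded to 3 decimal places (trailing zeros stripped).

Answer: 78

Derivation:
Executing turtle program step by step:
Start: pos=(-8,7), heading=90, pen down
FD 13: (-8,7) -> (-8,20) [heading=90, draw]
LT 275: heading 90 -> 5
FD 11: (-8,20) -> (2.958,20.959) [heading=5, draw]
LT 90: heading 5 -> 95
FD 9: (2.958,20.959) -> (2.174,29.924) [heading=95, draw]
RT 180: heading 95 -> 275
PD: pen down
BK 13: (2.174,29.924) -> (1.041,42.875) [heading=275, draw]
RT 107: heading 275 -> 168
LT 270: heading 168 -> 78
Final: pos=(1.041,42.875), heading=78, 4 segment(s) drawn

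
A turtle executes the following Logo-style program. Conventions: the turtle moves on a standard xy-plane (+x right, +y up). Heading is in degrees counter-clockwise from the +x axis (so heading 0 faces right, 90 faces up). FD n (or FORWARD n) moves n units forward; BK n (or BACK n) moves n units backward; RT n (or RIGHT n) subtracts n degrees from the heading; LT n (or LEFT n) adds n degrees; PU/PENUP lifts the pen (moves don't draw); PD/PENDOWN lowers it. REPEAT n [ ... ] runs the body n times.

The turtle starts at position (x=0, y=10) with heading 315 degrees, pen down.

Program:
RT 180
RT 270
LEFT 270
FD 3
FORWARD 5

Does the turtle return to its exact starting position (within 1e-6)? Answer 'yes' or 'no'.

Executing turtle program step by step:
Start: pos=(0,10), heading=315, pen down
RT 180: heading 315 -> 135
RT 270: heading 135 -> 225
LT 270: heading 225 -> 135
FD 3: (0,10) -> (-2.121,12.121) [heading=135, draw]
FD 5: (-2.121,12.121) -> (-5.657,15.657) [heading=135, draw]
Final: pos=(-5.657,15.657), heading=135, 2 segment(s) drawn

Start position: (0, 10)
Final position: (-5.657, 15.657)
Distance = 8; >= 1e-6 -> NOT closed

Answer: no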